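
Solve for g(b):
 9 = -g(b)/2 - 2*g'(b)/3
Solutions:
 g(b) = C1*exp(-3*b/4) - 18


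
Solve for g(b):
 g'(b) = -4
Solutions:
 g(b) = C1 - 4*b


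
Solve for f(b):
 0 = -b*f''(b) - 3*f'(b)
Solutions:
 f(b) = C1 + C2/b^2


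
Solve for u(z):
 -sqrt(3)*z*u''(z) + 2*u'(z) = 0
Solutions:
 u(z) = C1 + C2*z^(1 + 2*sqrt(3)/3)


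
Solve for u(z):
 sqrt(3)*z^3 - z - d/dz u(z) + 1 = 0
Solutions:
 u(z) = C1 + sqrt(3)*z^4/4 - z^2/2 + z


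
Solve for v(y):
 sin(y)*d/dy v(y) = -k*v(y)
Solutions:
 v(y) = C1*exp(k*(-log(cos(y) - 1) + log(cos(y) + 1))/2)


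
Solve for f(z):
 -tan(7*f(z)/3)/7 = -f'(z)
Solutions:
 f(z) = -3*asin(C1*exp(z/3))/7 + 3*pi/7
 f(z) = 3*asin(C1*exp(z/3))/7


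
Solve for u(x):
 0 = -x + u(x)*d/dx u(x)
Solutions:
 u(x) = -sqrt(C1 + x^2)
 u(x) = sqrt(C1 + x^2)


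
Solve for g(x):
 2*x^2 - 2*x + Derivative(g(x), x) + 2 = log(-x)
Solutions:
 g(x) = C1 - 2*x^3/3 + x^2 + x*log(-x) - 3*x


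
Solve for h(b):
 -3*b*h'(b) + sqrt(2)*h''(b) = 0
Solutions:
 h(b) = C1 + C2*erfi(2^(1/4)*sqrt(3)*b/2)


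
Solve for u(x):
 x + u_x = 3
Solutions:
 u(x) = C1 - x^2/2 + 3*x


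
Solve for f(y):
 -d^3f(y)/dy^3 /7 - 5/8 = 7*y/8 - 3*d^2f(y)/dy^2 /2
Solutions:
 f(y) = C1 + C2*y + C3*exp(21*y/2) + 7*y^3/72 + 17*y^2/72


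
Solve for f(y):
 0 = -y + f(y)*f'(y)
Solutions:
 f(y) = -sqrt(C1 + y^2)
 f(y) = sqrt(C1 + y^2)


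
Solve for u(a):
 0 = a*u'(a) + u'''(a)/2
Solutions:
 u(a) = C1 + Integral(C2*airyai(-2^(1/3)*a) + C3*airybi(-2^(1/3)*a), a)


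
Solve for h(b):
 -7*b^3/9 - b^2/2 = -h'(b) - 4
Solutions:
 h(b) = C1 + 7*b^4/36 + b^3/6 - 4*b


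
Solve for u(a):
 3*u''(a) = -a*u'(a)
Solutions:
 u(a) = C1 + C2*erf(sqrt(6)*a/6)


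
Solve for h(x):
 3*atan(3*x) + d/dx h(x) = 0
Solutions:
 h(x) = C1 - 3*x*atan(3*x) + log(9*x^2 + 1)/2


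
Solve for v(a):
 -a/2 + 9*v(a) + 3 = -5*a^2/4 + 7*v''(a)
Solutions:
 v(a) = C1*exp(-3*sqrt(7)*a/7) + C2*exp(3*sqrt(7)*a/7) - 5*a^2/36 + a/18 - 89/162


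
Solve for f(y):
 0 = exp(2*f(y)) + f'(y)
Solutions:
 f(y) = log(-sqrt(-1/(C1 - y))) - log(2)/2
 f(y) = log(-1/(C1 - y))/2 - log(2)/2


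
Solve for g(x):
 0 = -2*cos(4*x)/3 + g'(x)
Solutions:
 g(x) = C1 + sin(4*x)/6


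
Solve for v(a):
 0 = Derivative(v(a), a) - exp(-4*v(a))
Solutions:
 v(a) = log(-I*(C1 + 4*a)^(1/4))
 v(a) = log(I*(C1 + 4*a)^(1/4))
 v(a) = log(-(C1 + 4*a)^(1/4))
 v(a) = log(C1 + 4*a)/4


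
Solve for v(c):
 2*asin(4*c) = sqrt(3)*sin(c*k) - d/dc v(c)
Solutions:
 v(c) = C1 - 2*c*asin(4*c) - sqrt(1 - 16*c^2)/2 + sqrt(3)*Piecewise((-cos(c*k)/k, Ne(k, 0)), (0, True))


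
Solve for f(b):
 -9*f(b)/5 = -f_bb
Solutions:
 f(b) = C1*exp(-3*sqrt(5)*b/5) + C2*exp(3*sqrt(5)*b/5)


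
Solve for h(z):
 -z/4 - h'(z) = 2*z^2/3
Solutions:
 h(z) = C1 - 2*z^3/9 - z^2/8


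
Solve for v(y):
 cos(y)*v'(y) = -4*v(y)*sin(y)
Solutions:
 v(y) = C1*cos(y)^4


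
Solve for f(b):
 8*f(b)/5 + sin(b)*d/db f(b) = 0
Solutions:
 f(b) = C1*(cos(b) + 1)^(4/5)/(cos(b) - 1)^(4/5)


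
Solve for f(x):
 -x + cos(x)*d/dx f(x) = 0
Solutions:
 f(x) = C1 + Integral(x/cos(x), x)


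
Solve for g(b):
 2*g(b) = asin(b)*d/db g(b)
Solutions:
 g(b) = C1*exp(2*Integral(1/asin(b), b))


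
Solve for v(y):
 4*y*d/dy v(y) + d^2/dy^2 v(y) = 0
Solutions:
 v(y) = C1 + C2*erf(sqrt(2)*y)


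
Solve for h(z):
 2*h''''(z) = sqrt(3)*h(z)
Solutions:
 h(z) = C1*exp(-2^(3/4)*3^(1/8)*z/2) + C2*exp(2^(3/4)*3^(1/8)*z/2) + C3*sin(2^(3/4)*3^(1/8)*z/2) + C4*cos(2^(3/4)*3^(1/8)*z/2)


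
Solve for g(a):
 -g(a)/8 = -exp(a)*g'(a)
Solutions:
 g(a) = C1*exp(-exp(-a)/8)


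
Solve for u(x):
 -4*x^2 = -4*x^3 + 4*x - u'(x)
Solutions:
 u(x) = C1 - x^4 + 4*x^3/3 + 2*x^2


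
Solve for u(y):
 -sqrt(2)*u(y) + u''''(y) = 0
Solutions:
 u(y) = C1*exp(-2^(1/8)*y) + C2*exp(2^(1/8)*y) + C3*sin(2^(1/8)*y) + C4*cos(2^(1/8)*y)


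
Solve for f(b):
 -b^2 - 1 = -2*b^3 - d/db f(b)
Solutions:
 f(b) = C1 - b^4/2 + b^3/3 + b


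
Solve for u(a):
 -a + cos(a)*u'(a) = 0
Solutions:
 u(a) = C1 + Integral(a/cos(a), a)


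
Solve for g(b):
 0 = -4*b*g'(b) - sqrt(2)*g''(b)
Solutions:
 g(b) = C1 + C2*erf(2^(1/4)*b)


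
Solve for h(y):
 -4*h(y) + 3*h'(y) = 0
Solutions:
 h(y) = C1*exp(4*y/3)


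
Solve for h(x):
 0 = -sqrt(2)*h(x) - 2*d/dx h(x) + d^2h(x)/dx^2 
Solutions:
 h(x) = C1*exp(x*(1 - sqrt(1 + sqrt(2)))) + C2*exp(x*(1 + sqrt(1 + sqrt(2))))


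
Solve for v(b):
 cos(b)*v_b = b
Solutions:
 v(b) = C1 + Integral(b/cos(b), b)


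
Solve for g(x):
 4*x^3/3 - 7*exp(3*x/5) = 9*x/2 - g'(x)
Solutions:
 g(x) = C1 - x^4/3 + 9*x^2/4 + 35*exp(3*x/5)/3


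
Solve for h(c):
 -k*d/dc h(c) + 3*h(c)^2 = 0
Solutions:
 h(c) = -k/(C1*k + 3*c)


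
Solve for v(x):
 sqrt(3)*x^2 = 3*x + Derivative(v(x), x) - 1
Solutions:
 v(x) = C1 + sqrt(3)*x^3/3 - 3*x^2/2 + x


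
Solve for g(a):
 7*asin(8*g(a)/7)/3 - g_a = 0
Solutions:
 Integral(1/asin(8*_y/7), (_y, g(a))) = C1 + 7*a/3


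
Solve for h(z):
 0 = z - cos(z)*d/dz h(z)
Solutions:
 h(z) = C1 + Integral(z/cos(z), z)


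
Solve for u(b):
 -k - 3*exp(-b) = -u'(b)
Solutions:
 u(b) = C1 + b*k - 3*exp(-b)


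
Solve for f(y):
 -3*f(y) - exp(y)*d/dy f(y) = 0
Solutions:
 f(y) = C1*exp(3*exp(-y))


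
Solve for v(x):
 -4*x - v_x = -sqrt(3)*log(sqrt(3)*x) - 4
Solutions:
 v(x) = C1 - 2*x^2 + sqrt(3)*x*log(x) - sqrt(3)*x + sqrt(3)*x*log(3)/2 + 4*x


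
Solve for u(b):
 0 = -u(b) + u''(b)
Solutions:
 u(b) = C1*exp(-b) + C2*exp(b)


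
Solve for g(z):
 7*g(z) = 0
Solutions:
 g(z) = 0


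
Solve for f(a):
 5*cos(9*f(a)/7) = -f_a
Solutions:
 5*a - 7*log(sin(9*f(a)/7) - 1)/18 + 7*log(sin(9*f(a)/7) + 1)/18 = C1


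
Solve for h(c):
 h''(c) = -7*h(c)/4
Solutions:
 h(c) = C1*sin(sqrt(7)*c/2) + C2*cos(sqrt(7)*c/2)


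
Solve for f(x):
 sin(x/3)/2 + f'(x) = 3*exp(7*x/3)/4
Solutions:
 f(x) = C1 + 9*exp(7*x/3)/28 + 3*cos(x/3)/2


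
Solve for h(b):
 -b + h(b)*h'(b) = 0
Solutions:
 h(b) = -sqrt(C1 + b^2)
 h(b) = sqrt(C1 + b^2)


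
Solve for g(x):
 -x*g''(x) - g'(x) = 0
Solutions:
 g(x) = C1 + C2*log(x)


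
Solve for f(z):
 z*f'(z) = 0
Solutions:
 f(z) = C1


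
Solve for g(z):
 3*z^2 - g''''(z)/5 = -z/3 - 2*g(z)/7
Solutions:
 g(z) = C1*exp(-10^(1/4)*7^(3/4)*z/7) + C2*exp(10^(1/4)*7^(3/4)*z/7) + C3*sin(10^(1/4)*7^(3/4)*z/7) + C4*cos(10^(1/4)*7^(3/4)*z/7) - 21*z^2/2 - 7*z/6


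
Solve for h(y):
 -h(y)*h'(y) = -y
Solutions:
 h(y) = -sqrt(C1 + y^2)
 h(y) = sqrt(C1 + y^2)


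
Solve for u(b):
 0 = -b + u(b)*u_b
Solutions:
 u(b) = -sqrt(C1 + b^2)
 u(b) = sqrt(C1 + b^2)


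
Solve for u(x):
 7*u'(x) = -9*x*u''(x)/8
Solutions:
 u(x) = C1 + C2/x^(47/9)


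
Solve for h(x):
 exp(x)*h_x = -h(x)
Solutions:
 h(x) = C1*exp(exp(-x))


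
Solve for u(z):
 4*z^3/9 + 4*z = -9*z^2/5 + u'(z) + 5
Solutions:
 u(z) = C1 + z^4/9 + 3*z^3/5 + 2*z^2 - 5*z


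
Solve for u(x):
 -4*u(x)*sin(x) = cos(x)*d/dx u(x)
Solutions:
 u(x) = C1*cos(x)^4


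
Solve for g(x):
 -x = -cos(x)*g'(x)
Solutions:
 g(x) = C1 + Integral(x/cos(x), x)


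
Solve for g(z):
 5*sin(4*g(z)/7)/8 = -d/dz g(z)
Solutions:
 5*z/8 + 7*log(cos(4*g(z)/7) - 1)/8 - 7*log(cos(4*g(z)/7) + 1)/8 = C1


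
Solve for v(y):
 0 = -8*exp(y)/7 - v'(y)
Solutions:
 v(y) = C1 - 8*exp(y)/7


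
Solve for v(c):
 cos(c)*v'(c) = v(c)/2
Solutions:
 v(c) = C1*(sin(c) + 1)^(1/4)/(sin(c) - 1)^(1/4)


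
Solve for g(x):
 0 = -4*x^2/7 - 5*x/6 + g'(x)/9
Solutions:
 g(x) = C1 + 12*x^3/7 + 15*x^2/4


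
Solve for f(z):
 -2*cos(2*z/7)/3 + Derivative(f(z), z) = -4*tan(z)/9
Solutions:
 f(z) = C1 + 4*log(cos(z))/9 + 7*sin(2*z/7)/3


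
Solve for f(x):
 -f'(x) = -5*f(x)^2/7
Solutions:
 f(x) = -7/(C1 + 5*x)


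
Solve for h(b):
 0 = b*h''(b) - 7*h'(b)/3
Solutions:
 h(b) = C1 + C2*b^(10/3)


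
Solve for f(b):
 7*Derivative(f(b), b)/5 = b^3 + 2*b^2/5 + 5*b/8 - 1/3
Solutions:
 f(b) = C1 + 5*b^4/28 + 2*b^3/21 + 25*b^2/112 - 5*b/21


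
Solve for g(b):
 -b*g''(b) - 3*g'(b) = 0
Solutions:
 g(b) = C1 + C2/b^2


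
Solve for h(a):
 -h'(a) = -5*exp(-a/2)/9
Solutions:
 h(a) = C1 - 10*exp(-a/2)/9


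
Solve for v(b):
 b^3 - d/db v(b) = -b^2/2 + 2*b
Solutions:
 v(b) = C1 + b^4/4 + b^3/6 - b^2


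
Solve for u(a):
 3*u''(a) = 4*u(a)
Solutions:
 u(a) = C1*exp(-2*sqrt(3)*a/3) + C2*exp(2*sqrt(3)*a/3)


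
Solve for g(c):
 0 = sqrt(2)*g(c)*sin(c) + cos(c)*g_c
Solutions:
 g(c) = C1*cos(c)^(sqrt(2))


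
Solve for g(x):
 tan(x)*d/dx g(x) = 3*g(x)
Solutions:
 g(x) = C1*sin(x)^3


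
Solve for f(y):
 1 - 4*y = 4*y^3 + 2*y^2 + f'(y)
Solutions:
 f(y) = C1 - y^4 - 2*y^3/3 - 2*y^2 + y


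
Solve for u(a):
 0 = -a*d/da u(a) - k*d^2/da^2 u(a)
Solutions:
 u(a) = C1 + C2*sqrt(k)*erf(sqrt(2)*a*sqrt(1/k)/2)


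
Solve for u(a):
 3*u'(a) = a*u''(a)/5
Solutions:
 u(a) = C1 + C2*a^16


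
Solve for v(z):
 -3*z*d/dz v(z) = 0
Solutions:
 v(z) = C1


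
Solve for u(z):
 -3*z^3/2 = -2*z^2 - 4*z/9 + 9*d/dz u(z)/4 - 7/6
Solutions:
 u(z) = C1 - z^4/6 + 8*z^3/27 + 8*z^2/81 + 14*z/27


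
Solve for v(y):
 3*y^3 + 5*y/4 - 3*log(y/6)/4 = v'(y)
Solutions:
 v(y) = C1 + 3*y^4/4 + 5*y^2/8 - 3*y*log(y)/4 + 3*y/4 + 3*y*log(6)/4


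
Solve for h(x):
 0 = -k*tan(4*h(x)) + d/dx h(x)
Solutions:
 h(x) = -asin(C1*exp(4*k*x))/4 + pi/4
 h(x) = asin(C1*exp(4*k*x))/4


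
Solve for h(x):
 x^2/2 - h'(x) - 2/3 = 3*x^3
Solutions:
 h(x) = C1 - 3*x^4/4 + x^3/6 - 2*x/3


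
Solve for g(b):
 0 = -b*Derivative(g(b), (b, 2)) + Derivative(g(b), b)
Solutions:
 g(b) = C1 + C2*b^2


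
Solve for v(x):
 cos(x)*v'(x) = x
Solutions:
 v(x) = C1 + Integral(x/cos(x), x)


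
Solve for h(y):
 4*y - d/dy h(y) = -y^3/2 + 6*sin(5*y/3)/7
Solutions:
 h(y) = C1 + y^4/8 + 2*y^2 + 18*cos(5*y/3)/35


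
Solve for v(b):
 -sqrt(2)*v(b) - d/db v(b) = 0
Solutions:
 v(b) = C1*exp(-sqrt(2)*b)


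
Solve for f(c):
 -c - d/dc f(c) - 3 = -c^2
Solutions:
 f(c) = C1 + c^3/3 - c^2/2 - 3*c


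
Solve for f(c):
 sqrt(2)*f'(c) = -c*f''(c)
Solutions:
 f(c) = C1 + C2*c^(1 - sqrt(2))


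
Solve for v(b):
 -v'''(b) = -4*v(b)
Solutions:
 v(b) = C3*exp(2^(2/3)*b) + (C1*sin(2^(2/3)*sqrt(3)*b/2) + C2*cos(2^(2/3)*sqrt(3)*b/2))*exp(-2^(2/3)*b/2)


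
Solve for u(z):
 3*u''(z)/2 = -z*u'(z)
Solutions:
 u(z) = C1 + C2*erf(sqrt(3)*z/3)


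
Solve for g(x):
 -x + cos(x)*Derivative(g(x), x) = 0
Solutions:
 g(x) = C1 + Integral(x/cos(x), x)


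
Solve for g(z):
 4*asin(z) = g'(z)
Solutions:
 g(z) = C1 + 4*z*asin(z) + 4*sqrt(1 - z^2)


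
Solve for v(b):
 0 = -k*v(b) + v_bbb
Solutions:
 v(b) = C1*exp(b*k^(1/3)) + C2*exp(b*k^(1/3)*(-1 + sqrt(3)*I)/2) + C3*exp(-b*k^(1/3)*(1 + sqrt(3)*I)/2)


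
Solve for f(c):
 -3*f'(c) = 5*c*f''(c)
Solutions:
 f(c) = C1 + C2*c^(2/5)


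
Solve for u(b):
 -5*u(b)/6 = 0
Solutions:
 u(b) = 0


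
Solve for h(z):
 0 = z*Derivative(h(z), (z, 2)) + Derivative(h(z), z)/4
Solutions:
 h(z) = C1 + C2*z^(3/4)


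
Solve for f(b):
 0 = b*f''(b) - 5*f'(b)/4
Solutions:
 f(b) = C1 + C2*b^(9/4)


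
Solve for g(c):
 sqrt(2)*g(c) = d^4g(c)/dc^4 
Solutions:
 g(c) = C1*exp(-2^(1/8)*c) + C2*exp(2^(1/8)*c) + C3*sin(2^(1/8)*c) + C4*cos(2^(1/8)*c)


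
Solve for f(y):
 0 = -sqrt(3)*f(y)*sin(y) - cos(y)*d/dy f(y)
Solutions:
 f(y) = C1*cos(y)^(sqrt(3))


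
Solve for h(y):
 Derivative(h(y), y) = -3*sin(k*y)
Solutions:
 h(y) = C1 + 3*cos(k*y)/k


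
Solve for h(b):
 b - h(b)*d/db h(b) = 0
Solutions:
 h(b) = -sqrt(C1 + b^2)
 h(b) = sqrt(C1 + b^2)


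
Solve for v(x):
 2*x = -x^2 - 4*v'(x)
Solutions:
 v(x) = C1 - x^3/12 - x^2/4


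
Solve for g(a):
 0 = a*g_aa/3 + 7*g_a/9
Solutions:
 g(a) = C1 + C2/a^(4/3)


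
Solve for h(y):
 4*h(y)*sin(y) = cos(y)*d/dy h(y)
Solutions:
 h(y) = C1/cos(y)^4


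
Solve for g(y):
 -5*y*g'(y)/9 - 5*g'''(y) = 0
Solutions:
 g(y) = C1 + Integral(C2*airyai(-3^(1/3)*y/3) + C3*airybi(-3^(1/3)*y/3), y)


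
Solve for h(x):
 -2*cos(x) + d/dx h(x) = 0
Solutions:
 h(x) = C1 + 2*sin(x)


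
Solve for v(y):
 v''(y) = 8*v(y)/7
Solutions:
 v(y) = C1*exp(-2*sqrt(14)*y/7) + C2*exp(2*sqrt(14)*y/7)


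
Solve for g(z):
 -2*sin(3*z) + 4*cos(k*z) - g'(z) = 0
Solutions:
 g(z) = C1 + 2*cos(3*z)/3 + 4*sin(k*z)/k


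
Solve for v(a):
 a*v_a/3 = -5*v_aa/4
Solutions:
 v(a) = C1 + C2*erf(sqrt(30)*a/15)


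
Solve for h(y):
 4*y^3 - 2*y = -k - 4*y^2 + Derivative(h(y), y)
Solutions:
 h(y) = C1 + k*y + y^4 + 4*y^3/3 - y^2


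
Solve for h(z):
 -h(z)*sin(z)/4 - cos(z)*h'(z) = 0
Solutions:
 h(z) = C1*cos(z)^(1/4)


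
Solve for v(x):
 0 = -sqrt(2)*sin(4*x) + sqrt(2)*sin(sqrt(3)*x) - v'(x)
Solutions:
 v(x) = C1 + sqrt(2)*cos(4*x)/4 - sqrt(6)*cos(sqrt(3)*x)/3


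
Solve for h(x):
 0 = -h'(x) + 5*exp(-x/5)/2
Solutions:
 h(x) = C1 - 25*exp(-x/5)/2


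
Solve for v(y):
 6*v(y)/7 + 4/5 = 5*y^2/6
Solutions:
 v(y) = 35*y^2/36 - 14/15


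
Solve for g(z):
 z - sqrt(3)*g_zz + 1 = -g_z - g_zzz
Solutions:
 g(z) = C1 - z^2/2 - sqrt(3)*z - z + (C2*sin(z/2) + C3*cos(z/2))*exp(sqrt(3)*z/2)


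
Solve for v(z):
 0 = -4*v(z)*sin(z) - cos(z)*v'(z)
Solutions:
 v(z) = C1*cos(z)^4


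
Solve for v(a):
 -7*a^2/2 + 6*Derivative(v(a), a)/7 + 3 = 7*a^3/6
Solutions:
 v(a) = C1 + 49*a^4/144 + 49*a^3/36 - 7*a/2


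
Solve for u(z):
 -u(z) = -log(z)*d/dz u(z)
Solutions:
 u(z) = C1*exp(li(z))


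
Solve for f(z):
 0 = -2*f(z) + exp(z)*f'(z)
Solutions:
 f(z) = C1*exp(-2*exp(-z))


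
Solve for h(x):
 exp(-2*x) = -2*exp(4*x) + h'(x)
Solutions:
 h(x) = C1 + exp(4*x)/2 - exp(-2*x)/2


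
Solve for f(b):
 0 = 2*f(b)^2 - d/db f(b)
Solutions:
 f(b) = -1/(C1 + 2*b)


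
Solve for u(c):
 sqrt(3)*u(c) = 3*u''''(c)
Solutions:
 u(c) = C1*exp(-3^(7/8)*c/3) + C2*exp(3^(7/8)*c/3) + C3*sin(3^(7/8)*c/3) + C4*cos(3^(7/8)*c/3)


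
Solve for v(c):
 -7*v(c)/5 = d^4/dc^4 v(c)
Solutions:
 v(c) = (C1*sin(sqrt(2)*5^(3/4)*7^(1/4)*c/10) + C2*cos(sqrt(2)*5^(3/4)*7^(1/4)*c/10))*exp(-sqrt(2)*5^(3/4)*7^(1/4)*c/10) + (C3*sin(sqrt(2)*5^(3/4)*7^(1/4)*c/10) + C4*cos(sqrt(2)*5^(3/4)*7^(1/4)*c/10))*exp(sqrt(2)*5^(3/4)*7^(1/4)*c/10)


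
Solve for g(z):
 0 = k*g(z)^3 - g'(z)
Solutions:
 g(z) = -sqrt(2)*sqrt(-1/(C1 + k*z))/2
 g(z) = sqrt(2)*sqrt(-1/(C1 + k*z))/2


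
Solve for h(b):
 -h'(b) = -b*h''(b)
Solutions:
 h(b) = C1 + C2*b^2


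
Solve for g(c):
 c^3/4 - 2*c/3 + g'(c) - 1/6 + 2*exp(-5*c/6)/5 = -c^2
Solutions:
 g(c) = C1 - c^4/16 - c^3/3 + c^2/3 + c/6 + 12*exp(-5*c/6)/25


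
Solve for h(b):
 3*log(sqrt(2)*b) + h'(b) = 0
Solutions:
 h(b) = C1 - 3*b*log(b) - 3*b*log(2)/2 + 3*b


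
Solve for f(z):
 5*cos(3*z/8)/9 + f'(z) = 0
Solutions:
 f(z) = C1 - 40*sin(3*z/8)/27


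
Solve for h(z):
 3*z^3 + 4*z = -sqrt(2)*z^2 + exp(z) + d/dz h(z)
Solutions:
 h(z) = C1 + 3*z^4/4 + sqrt(2)*z^3/3 + 2*z^2 - exp(z)


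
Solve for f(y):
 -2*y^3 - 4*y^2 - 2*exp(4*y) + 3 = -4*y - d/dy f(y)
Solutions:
 f(y) = C1 + y^4/2 + 4*y^3/3 - 2*y^2 - 3*y + exp(4*y)/2


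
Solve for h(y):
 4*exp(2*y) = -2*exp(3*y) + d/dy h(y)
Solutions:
 h(y) = C1 + 2*exp(3*y)/3 + 2*exp(2*y)


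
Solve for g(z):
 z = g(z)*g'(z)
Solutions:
 g(z) = -sqrt(C1 + z^2)
 g(z) = sqrt(C1 + z^2)


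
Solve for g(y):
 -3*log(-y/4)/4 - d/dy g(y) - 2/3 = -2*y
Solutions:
 g(y) = C1 + y^2 - 3*y*log(-y)/4 + y*(1 + 18*log(2))/12


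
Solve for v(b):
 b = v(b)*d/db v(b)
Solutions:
 v(b) = -sqrt(C1 + b^2)
 v(b) = sqrt(C1 + b^2)


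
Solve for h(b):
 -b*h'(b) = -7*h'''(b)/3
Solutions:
 h(b) = C1 + Integral(C2*airyai(3^(1/3)*7^(2/3)*b/7) + C3*airybi(3^(1/3)*7^(2/3)*b/7), b)


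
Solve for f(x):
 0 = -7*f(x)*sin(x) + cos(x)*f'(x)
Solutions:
 f(x) = C1/cos(x)^7


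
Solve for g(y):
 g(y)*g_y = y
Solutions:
 g(y) = -sqrt(C1 + y^2)
 g(y) = sqrt(C1 + y^2)


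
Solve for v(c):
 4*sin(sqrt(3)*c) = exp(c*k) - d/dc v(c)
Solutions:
 v(c) = C1 + 4*sqrt(3)*cos(sqrt(3)*c)/3 + exp(c*k)/k


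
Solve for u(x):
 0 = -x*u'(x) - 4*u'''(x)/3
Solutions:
 u(x) = C1 + Integral(C2*airyai(-6^(1/3)*x/2) + C3*airybi(-6^(1/3)*x/2), x)


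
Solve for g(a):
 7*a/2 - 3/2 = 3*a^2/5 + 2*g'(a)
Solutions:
 g(a) = C1 - a^3/10 + 7*a^2/8 - 3*a/4


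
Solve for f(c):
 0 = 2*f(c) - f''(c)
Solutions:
 f(c) = C1*exp(-sqrt(2)*c) + C2*exp(sqrt(2)*c)


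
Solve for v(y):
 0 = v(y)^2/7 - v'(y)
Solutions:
 v(y) = -7/(C1 + y)


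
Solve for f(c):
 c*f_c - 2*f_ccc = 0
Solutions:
 f(c) = C1 + Integral(C2*airyai(2^(2/3)*c/2) + C3*airybi(2^(2/3)*c/2), c)


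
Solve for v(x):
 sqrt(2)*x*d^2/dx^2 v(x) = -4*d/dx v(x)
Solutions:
 v(x) = C1 + C2*x^(1 - 2*sqrt(2))


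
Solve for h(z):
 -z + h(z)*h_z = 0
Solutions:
 h(z) = -sqrt(C1 + z^2)
 h(z) = sqrt(C1 + z^2)


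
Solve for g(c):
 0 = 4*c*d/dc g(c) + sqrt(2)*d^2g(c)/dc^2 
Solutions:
 g(c) = C1 + C2*erf(2^(1/4)*c)


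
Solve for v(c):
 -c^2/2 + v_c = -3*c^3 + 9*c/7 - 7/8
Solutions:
 v(c) = C1 - 3*c^4/4 + c^3/6 + 9*c^2/14 - 7*c/8


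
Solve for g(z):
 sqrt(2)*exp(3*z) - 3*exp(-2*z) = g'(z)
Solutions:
 g(z) = C1 + sqrt(2)*exp(3*z)/3 + 3*exp(-2*z)/2


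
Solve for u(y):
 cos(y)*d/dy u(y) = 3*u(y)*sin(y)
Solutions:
 u(y) = C1/cos(y)^3


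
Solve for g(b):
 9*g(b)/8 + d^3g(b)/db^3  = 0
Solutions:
 g(b) = C3*exp(-3^(2/3)*b/2) + (C1*sin(3*3^(1/6)*b/4) + C2*cos(3*3^(1/6)*b/4))*exp(3^(2/3)*b/4)


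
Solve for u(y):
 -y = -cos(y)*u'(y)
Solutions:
 u(y) = C1 + Integral(y/cos(y), y)


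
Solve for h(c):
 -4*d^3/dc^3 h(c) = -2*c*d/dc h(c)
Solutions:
 h(c) = C1 + Integral(C2*airyai(2^(2/3)*c/2) + C3*airybi(2^(2/3)*c/2), c)


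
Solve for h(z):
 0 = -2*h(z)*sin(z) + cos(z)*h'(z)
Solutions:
 h(z) = C1/cos(z)^2


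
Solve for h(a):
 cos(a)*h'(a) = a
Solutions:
 h(a) = C1 + Integral(a/cos(a), a)


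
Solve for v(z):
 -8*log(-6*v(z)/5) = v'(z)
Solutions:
 Integral(1/(log(-_y) - log(5) + log(6)), (_y, v(z)))/8 = C1 - z


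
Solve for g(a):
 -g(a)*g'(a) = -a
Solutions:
 g(a) = -sqrt(C1 + a^2)
 g(a) = sqrt(C1 + a^2)


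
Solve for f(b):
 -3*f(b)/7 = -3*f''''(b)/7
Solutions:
 f(b) = C1*exp(-b) + C2*exp(b) + C3*sin(b) + C4*cos(b)


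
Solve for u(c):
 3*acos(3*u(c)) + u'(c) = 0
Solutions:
 Integral(1/acos(3*_y), (_y, u(c))) = C1 - 3*c


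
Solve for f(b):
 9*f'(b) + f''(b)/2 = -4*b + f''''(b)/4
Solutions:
 f(b) = C1 + C2*exp(-2^(1/3)*b*(2^(1/3)/(sqrt(6555)/9 + 9)^(1/3) + 3*(sqrt(6555)/9 + 9)^(1/3))/6)*sin(sqrt(3)*b*(-3*(2*sqrt(6555)/9 + 18)^(1/3) + 2/(2*sqrt(6555)/9 + 18)^(1/3))/6) + C3*exp(-2^(1/3)*b*(2^(1/3)/(sqrt(6555)/9 + 9)^(1/3) + 3*(sqrt(6555)/9 + 9)^(1/3))/6)*cos(sqrt(3)*b*(-3*(2*sqrt(6555)/9 + 18)^(1/3) + 2/(2*sqrt(6555)/9 + 18)^(1/3))/6) + C4*exp(2^(1/3)*b*(2^(1/3)/(3*(sqrt(6555)/9 + 9)^(1/3)) + (sqrt(6555)/9 + 9)^(1/3))) - 2*b^2/9 + 2*b/81


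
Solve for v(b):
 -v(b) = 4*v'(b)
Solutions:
 v(b) = C1*exp(-b/4)


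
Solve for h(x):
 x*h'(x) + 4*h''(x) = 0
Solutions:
 h(x) = C1 + C2*erf(sqrt(2)*x/4)


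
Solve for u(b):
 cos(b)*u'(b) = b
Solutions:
 u(b) = C1 + Integral(b/cos(b), b)


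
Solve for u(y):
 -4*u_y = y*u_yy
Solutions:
 u(y) = C1 + C2/y^3


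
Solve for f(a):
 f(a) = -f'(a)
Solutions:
 f(a) = C1*exp(-a)


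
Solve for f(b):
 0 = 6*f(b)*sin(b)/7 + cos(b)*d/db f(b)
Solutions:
 f(b) = C1*cos(b)^(6/7)


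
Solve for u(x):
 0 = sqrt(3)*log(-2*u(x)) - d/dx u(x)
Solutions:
 -sqrt(3)*Integral(1/(log(-_y) + log(2)), (_y, u(x)))/3 = C1 - x


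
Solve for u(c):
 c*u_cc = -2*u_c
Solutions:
 u(c) = C1 + C2/c


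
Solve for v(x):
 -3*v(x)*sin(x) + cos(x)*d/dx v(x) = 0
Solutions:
 v(x) = C1/cos(x)^3


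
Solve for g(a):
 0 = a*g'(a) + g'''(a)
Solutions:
 g(a) = C1 + Integral(C2*airyai(-a) + C3*airybi(-a), a)


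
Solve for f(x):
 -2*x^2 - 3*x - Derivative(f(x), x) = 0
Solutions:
 f(x) = C1 - 2*x^3/3 - 3*x^2/2


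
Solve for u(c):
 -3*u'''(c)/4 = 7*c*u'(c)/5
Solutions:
 u(c) = C1 + Integral(C2*airyai(-15^(2/3)*28^(1/3)*c/15) + C3*airybi(-15^(2/3)*28^(1/3)*c/15), c)


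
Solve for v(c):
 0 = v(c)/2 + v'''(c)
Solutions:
 v(c) = C3*exp(-2^(2/3)*c/2) + (C1*sin(2^(2/3)*sqrt(3)*c/4) + C2*cos(2^(2/3)*sqrt(3)*c/4))*exp(2^(2/3)*c/4)


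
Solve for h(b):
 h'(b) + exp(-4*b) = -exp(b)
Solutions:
 h(b) = C1 - exp(b) + exp(-4*b)/4


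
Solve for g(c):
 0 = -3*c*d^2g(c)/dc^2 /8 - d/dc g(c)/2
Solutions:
 g(c) = C1 + C2/c^(1/3)


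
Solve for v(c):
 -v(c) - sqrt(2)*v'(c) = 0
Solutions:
 v(c) = C1*exp(-sqrt(2)*c/2)


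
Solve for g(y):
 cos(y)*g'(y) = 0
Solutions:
 g(y) = C1


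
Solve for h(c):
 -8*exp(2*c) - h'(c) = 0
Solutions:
 h(c) = C1 - 4*exp(2*c)


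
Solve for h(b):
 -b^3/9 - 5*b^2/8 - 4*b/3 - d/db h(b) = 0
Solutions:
 h(b) = C1 - b^4/36 - 5*b^3/24 - 2*b^2/3


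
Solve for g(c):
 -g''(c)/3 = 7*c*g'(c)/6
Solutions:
 g(c) = C1 + C2*erf(sqrt(7)*c/2)


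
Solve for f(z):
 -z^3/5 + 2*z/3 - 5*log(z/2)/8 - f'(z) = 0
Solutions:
 f(z) = C1 - z^4/20 + z^2/3 - 5*z*log(z)/8 + 5*z*log(2)/8 + 5*z/8


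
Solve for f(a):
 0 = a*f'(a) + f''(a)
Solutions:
 f(a) = C1 + C2*erf(sqrt(2)*a/2)


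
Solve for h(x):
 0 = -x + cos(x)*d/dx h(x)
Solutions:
 h(x) = C1 + Integral(x/cos(x), x)


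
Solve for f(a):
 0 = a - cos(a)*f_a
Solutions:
 f(a) = C1 + Integral(a/cos(a), a)


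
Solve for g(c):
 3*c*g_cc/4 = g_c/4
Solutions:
 g(c) = C1 + C2*c^(4/3)


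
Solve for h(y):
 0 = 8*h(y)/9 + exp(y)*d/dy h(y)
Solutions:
 h(y) = C1*exp(8*exp(-y)/9)


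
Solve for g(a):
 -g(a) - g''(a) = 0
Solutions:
 g(a) = C1*sin(a) + C2*cos(a)


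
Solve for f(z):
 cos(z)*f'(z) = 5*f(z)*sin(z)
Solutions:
 f(z) = C1/cos(z)^5


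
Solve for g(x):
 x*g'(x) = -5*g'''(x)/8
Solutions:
 g(x) = C1 + Integral(C2*airyai(-2*5^(2/3)*x/5) + C3*airybi(-2*5^(2/3)*x/5), x)


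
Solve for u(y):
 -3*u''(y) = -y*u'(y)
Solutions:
 u(y) = C1 + C2*erfi(sqrt(6)*y/6)


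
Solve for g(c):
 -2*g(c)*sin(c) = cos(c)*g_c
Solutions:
 g(c) = C1*cos(c)^2


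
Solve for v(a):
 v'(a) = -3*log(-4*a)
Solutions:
 v(a) = C1 - 3*a*log(-a) + 3*a*(1 - 2*log(2))


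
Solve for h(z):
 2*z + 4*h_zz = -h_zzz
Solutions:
 h(z) = C1 + C2*z + C3*exp(-4*z) - z^3/12 + z^2/16


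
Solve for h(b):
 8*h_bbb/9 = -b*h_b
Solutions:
 h(b) = C1 + Integral(C2*airyai(-3^(2/3)*b/2) + C3*airybi(-3^(2/3)*b/2), b)


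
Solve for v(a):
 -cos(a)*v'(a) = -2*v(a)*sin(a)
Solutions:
 v(a) = C1/cos(a)^2


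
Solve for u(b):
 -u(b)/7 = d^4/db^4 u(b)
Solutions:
 u(b) = (C1*sin(sqrt(2)*7^(3/4)*b/14) + C2*cos(sqrt(2)*7^(3/4)*b/14))*exp(-sqrt(2)*7^(3/4)*b/14) + (C3*sin(sqrt(2)*7^(3/4)*b/14) + C4*cos(sqrt(2)*7^(3/4)*b/14))*exp(sqrt(2)*7^(3/4)*b/14)


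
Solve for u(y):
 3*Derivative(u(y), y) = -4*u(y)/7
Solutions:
 u(y) = C1*exp(-4*y/21)


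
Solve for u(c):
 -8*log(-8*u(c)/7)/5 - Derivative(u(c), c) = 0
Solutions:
 5*Integral(1/(log(-_y) - log(7) + 3*log(2)), (_y, u(c)))/8 = C1 - c


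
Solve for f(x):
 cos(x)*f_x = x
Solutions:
 f(x) = C1 + Integral(x/cos(x), x)


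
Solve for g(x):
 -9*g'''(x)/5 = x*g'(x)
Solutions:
 g(x) = C1 + Integral(C2*airyai(-15^(1/3)*x/3) + C3*airybi(-15^(1/3)*x/3), x)


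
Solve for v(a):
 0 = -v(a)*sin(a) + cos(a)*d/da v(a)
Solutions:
 v(a) = C1/cos(a)


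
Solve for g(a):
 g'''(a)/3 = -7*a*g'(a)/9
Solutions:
 g(a) = C1 + Integral(C2*airyai(-3^(2/3)*7^(1/3)*a/3) + C3*airybi(-3^(2/3)*7^(1/3)*a/3), a)


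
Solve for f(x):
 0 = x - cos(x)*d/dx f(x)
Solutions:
 f(x) = C1 + Integral(x/cos(x), x)


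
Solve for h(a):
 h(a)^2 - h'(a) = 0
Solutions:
 h(a) = -1/(C1 + a)


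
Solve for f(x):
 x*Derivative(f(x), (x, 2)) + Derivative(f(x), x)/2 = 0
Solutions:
 f(x) = C1 + C2*sqrt(x)


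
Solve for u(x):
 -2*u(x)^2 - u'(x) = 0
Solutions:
 u(x) = 1/(C1 + 2*x)


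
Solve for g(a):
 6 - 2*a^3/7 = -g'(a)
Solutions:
 g(a) = C1 + a^4/14 - 6*a


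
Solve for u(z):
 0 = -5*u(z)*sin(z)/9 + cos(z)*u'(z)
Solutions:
 u(z) = C1/cos(z)^(5/9)


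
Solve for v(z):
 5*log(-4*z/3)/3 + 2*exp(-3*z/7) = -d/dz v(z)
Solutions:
 v(z) = C1 - 5*z*log(-z)/3 + 5*z*(-2*log(2) + 1 + log(3))/3 + 14*exp(-3*z/7)/3


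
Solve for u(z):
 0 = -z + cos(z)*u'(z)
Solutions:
 u(z) = C1 + Integral(z/cos(z), z)


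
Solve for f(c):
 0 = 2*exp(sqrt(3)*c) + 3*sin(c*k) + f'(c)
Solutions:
 f(c) = C1 - 2*sqrt(3)*exp(sqrt(3)*c)/3 + 3*cos(c*k)/k


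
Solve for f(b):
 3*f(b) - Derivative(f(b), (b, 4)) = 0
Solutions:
 f(b) = C1*exp(-3^(1/4)*b) + C2*exp(3^(1/4)*b) + C3*sin(3^(1/4)*b) + C4*cos(3^(1/4)*b)


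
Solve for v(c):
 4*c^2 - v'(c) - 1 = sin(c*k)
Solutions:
 v(c) = C1 + 4*c^3/3 - c + cos(c*k)/k


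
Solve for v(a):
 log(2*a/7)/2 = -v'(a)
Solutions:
 v(a) = C1 - a*log(a)/2 - a*log(2)/2 + a/2 + a*log(7)/2


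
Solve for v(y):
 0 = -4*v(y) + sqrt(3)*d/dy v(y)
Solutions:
 v(y) = C1*exp(4*sqrt(3)*y/3)


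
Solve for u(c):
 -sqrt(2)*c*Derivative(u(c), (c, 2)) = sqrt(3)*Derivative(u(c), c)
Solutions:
 u(c) = C1 + C2*c^(1 - sqrt(6)/2)


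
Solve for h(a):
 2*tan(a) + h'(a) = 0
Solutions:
 h(a) = C1 + 2*log(cos(a))


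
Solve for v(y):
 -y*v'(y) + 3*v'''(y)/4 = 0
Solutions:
 v(y) = C1 + Integral(C2*airyai(6^(2/3)*y/3) + C3*airybi(6^(2/3)*y/3), y)


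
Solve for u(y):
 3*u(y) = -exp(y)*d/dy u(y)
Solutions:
 u(y) = C1*exp(3*exp(-y))


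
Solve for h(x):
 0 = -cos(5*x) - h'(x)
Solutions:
 h(x) = C1 - sin(5*x)/5


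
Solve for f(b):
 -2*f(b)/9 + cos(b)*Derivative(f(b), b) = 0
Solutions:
 f(b) = C1*(sin(b) + 1)^(1/9)/(sin(b) - 1)^(1/9)


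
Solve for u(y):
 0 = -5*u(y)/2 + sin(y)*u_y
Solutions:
 u(y) = C1*(cos(y) - 1)^(5/4)/(cos(y) + 1)^(5/4)


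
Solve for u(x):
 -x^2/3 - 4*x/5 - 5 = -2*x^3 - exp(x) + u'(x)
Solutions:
 u(x) = C1 + x^4/2 - x^3/9 - 2*x^2/5 - 5*x + exp(x)


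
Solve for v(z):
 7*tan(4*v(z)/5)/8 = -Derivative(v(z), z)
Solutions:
 v(z) = -5*asin(C1*exp(-7*z/10))/4 + 5*pi/4
 v(z) = 5*asin(C1*exp(-7*z/10))/4


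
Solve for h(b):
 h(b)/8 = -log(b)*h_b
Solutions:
 h(b) = C1*exp(-li(b)/8)


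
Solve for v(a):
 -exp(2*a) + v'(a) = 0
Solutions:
 v(a) = C1 + exp(2*a)/2


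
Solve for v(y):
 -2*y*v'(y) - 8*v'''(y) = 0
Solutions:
 v(y) = C1 + Integral(C2*airyai(-2^(1/3)*y/2) + C3*airybi(-2^(1/3)*y/2), y)


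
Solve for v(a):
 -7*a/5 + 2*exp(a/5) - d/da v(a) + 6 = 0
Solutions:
 v(a) = C1 - 7*a^2/10 + 6*a + 10*exp(a/5)


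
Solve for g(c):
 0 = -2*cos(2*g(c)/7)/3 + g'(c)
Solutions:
 -2*c/3 - 7*log(sin(2*g(c)/7) - 1)/4 + 7*log(sin(2*g(c)/7) + 1)/4 = C1


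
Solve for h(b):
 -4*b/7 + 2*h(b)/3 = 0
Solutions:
 h(b) = 6*b/7


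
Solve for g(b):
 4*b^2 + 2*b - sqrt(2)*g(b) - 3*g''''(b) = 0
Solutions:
 g(b) = 2*sqrt(2)*b^2 + sqrt(2)*b + (C1*sin(2^(5/8)*3^(3/4)*b/6) + C2*cos(2^(5/8)*3^(3/4)*b/6))*exp(-2^(5/8)*3^(3/4)*b/6) + (C3*sin(2^(5/8)*3^(3/4)*b/6) + C4*cos(2^(5/8)*3^(3/4)*b/6))*exp(2^(5/8)*3^(3/4)*b/6)


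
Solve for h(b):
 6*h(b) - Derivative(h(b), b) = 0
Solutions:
 h(b) = C1*exp(6*b)


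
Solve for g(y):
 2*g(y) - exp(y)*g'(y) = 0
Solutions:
 g(y) = C1*exp(-2*exp(-y))


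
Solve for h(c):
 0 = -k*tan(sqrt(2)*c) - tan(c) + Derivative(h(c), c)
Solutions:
 h(c) = C1 - sqrt(2)*k*log(cos(sqrt(2)*c))/2 - log(cos(c))


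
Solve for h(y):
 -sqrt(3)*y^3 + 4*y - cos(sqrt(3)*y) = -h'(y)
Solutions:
 h(y) = C1 + sqrt(3)*y^4/4 - 2*y^2 + sqrt(3)*sin(sqrt(3)*y)/3


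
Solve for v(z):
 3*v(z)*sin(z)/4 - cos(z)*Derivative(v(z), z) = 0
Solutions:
 v(z) = C1/cos(z)^(3/4)


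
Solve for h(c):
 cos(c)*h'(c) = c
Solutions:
 h(c) = C1 + Integral(c/cos(c), c)


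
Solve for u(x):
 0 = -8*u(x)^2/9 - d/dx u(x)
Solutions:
 u(x) = 9/(C1 + 8*x)


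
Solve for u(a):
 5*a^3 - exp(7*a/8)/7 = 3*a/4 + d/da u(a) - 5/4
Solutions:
 u(a) = C1 + 5*a^4/4 - 3*a^2/8 + 5*a/4 - 8*exp(7*a/8)/49


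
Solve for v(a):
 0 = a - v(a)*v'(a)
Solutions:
 v(a) = -sqrt(C1 + a^2)
 v(a) = sqrt(C1 + a^2)


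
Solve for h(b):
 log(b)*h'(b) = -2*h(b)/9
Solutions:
 h(b) = C1*exp(-2*li(b)/9)


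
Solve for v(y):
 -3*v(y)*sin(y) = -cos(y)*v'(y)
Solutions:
 v(y) = C1/cos(y)^3


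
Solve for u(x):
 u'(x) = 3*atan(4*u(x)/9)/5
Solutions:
 Integral(1/atan(4*_y/9), (_y, u(x))) = C1 + 3*x/5


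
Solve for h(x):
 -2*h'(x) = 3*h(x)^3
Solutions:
 h(x) = -sqrt(-1/(C1 - 3*x))
 h(x) = sqrt(-1/(C1 - 3*x))


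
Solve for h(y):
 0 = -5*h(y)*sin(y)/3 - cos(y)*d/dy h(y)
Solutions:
 h(y) = C1*cos(y)^(5/3)


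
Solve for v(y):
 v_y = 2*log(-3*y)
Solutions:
 v(y) = C1 + 2*y*log(-y) + 2*y*(-1 + log(3))


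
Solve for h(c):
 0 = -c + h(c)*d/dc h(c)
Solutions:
 h(c) = -sqrt(C1 + c^2)
 h(c) = sqrt(C1 + c^2)


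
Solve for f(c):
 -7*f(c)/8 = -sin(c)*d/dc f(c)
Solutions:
 f(c) = C1*(cos(c) - 1)^(7/16)/(cos(c) + 1)^(7/16)


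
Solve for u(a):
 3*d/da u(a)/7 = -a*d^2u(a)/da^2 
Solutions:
 u(a) = C1 + C2*a^(4/7)


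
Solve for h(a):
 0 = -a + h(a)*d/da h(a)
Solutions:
 h(a) = -sqrt(C1 + a^2)
 h(a) = sqrt(C1 + a^2)


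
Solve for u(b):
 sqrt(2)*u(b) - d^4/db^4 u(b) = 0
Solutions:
 u(b) = C1*exp(-2^(1/8)*b) + C2*exp(2^(1/8)*b) + C3*sin(2^(1/8)*b) + C4*cos(2^(1/8)*b)


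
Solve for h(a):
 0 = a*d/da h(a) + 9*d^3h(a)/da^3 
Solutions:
 h(a) = C1 + Integral(C2*airyai(-3^(1/3)*a/3) + C3*airybi(-3^(1/3)*a/3), a)


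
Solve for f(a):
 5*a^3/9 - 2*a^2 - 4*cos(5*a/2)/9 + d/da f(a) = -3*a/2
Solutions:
 f(a) = C1 - 5*a^4/36 + 2*a^3/3 - 3*a^2/4 + 8*sin(5*a/2)/45


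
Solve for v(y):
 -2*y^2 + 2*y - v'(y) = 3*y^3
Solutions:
 v(y) = C1 - 3*y^4/4 - 2*y^3/3 + y^2


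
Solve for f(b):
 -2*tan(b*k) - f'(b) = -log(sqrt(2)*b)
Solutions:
 f(b) = C1 + b*log(b) - b + b*log(2)/2 - 2*Piecewise((-log(cos(b*k))/k, Ne(k, 0)), (0, True))


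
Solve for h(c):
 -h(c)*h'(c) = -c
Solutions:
 h(c) = -sqrt(C1 + c^2)
 h(c) = sqrt(C1 + c^2)


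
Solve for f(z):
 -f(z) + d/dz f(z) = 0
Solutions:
 f(z) = C1*exp(z)


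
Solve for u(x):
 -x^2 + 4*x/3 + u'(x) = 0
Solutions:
 u(x) = C1 + x^3/3 - 2*x^2/3


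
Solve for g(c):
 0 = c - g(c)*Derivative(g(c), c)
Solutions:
 g(c) = -sqrt(C1 + c^2)
 g(c) = sqrt(C1 + c^2)


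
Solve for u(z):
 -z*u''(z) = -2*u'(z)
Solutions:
 u(z) = C1 + C2*z^3


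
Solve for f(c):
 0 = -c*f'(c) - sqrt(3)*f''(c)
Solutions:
 f(c) = C1 + C2*erf(sqrt(2)*3^(3/4)*c/6)


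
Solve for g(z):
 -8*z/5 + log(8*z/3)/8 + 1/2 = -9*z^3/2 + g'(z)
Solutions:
 g(z) = C1 + 9*z^4/8 - 4*z^2/5 + z*log(z)/8 - z*log(3)/8 + 3*z*log(2)/8 + 3*z/8


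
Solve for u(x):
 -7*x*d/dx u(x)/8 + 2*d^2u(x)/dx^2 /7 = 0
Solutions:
 u(x) = C1 + C2*erfi(7*sqrt(2)*x/8)


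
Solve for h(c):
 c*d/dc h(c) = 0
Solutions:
 h(c) = C1


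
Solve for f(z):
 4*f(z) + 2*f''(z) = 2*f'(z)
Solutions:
 f(z) = (C1*sin(sqrt(7)*z/2) + C2*cos(sqrt(7)*z/2))*exp(z/2)


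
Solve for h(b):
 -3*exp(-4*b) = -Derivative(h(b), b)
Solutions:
 h(b) = C1 - 3*exp(-4*b)/4


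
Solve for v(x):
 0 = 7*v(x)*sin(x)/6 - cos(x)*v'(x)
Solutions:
 v(x) = C1/cos(x)^(7/6)


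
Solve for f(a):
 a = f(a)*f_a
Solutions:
 f(a) = -sqrt(C1 + a^2)
 f(a) = sqrt(C1 + a^2)


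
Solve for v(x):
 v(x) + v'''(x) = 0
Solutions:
 v(x) = C3*exp(-x) + (C1*sin(sqrt(3)*x/2) + C2*cos(sqrt(3)*x/2))*exp(x/2)


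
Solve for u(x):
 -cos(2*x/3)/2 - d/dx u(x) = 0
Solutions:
 u(x) = C1 - 3*sin(2*x/3)/4


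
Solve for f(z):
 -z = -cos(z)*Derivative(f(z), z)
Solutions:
 f(z) = C1 + Integral(z/cos(z), z)


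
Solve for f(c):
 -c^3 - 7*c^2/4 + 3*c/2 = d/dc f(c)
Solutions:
 f(c) = C1 - c^4/4 - 7*c^3/12 + 3*c^2/4


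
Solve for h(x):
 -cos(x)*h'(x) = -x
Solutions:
 h(x) = C1 + Integral(x/cos(x), x)


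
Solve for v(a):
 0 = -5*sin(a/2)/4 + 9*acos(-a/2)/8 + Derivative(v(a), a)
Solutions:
 v(a) = C1 - 9*a*acos(-a/2)/8 - 9*sqrt(4 - a^2)/8 - 5*cos(a/2)/2


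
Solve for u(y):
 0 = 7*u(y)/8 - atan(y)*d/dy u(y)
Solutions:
 u(y) = C1*exp(7*Integral(1/atan(y), y)/8)


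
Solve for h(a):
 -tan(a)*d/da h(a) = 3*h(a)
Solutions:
 h(a) = C1/sin(a)^3


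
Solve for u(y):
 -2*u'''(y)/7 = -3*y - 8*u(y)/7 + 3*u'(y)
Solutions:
 u(y) = C1*exp(y*(-2*(2 + 5*sqrt(30)/4)^(1/3) + 7/(2 + 5*sqrt(30)/4)^(1/3))/4)*sin(sqrt(3)*y*(7/(2 + 5*sqrt(30)/4)^(1/3) + 2*(2 + 5*sqrt(30)/4)^(1/3))/4) + C2*exp(y*(-2*(2 + 5*sqrt(30)/4)^(1/3) + 7/(2 + 5*sqrt(30)/4)^(1/3))/4)*cos(sqrt(3)*y*(7/(2 + 5*sqrt(30)/4)^(1/3) + 2*(2 + 5*sqrt(30)/4)^(1/3))/4) + C3*exp(y*(-7/(2*(2 + 5*sqrt(30)/4)^(1/3)) + (2 + 5*sqrt(30)/4)^(1/3))) - 21*y/8 - 441/64


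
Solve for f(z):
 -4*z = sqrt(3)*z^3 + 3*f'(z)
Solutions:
 f(z) = C1 - sqrt(3)*z^4/12 - 2*z^2/3


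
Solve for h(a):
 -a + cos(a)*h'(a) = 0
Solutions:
 h(a) = C1 + Integral(a/cos(a), a)


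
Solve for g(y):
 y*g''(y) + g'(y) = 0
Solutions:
 g(y) = C1 + C2*log(y)


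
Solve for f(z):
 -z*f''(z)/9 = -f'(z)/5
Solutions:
 f(z) = C1 + C2*z^(14/5)


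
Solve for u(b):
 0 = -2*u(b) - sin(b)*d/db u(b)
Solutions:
 u(b) = C1*(cos(b) + 1)/(cos(b) - 1)


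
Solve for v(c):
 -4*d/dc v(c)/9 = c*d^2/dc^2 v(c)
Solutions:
 v(c) = C1 + C2*c^(5/9)


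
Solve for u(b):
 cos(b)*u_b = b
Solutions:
 u(b) = C1 + Integral(b/cos(b), b)


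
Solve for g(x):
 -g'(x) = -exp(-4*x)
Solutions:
 g(x) = C1 - exp(-4*x)/4


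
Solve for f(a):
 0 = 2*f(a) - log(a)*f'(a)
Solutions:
 f(a) = C1*exp(2*li(a))


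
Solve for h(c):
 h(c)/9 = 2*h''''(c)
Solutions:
 h(c) = C1*exp(-2^(3/4)*sqrt(3)*c/6) + C2*exp(2^(3/4)*sqrt(3)*c/6) + C3*sin(2^(3/4)*sqrt(3)*c/6) + C4*cos(2^(3/4)*sqrt(3)*c/6)


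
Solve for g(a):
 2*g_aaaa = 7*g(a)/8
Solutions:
 g(a) = C1*exp(-7^(1/4)*a/2) + C2*exp(7^(1/4)*a/2) + C3*sin(7^(1/4)*a/2) + C4*cos(7^(1/4)*a/2)


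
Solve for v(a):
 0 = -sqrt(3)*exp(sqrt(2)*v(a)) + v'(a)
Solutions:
 v(a) = sqrt(2)*(2*log(-1/(C1 + sqrt(3)*a)) - log(2))/4


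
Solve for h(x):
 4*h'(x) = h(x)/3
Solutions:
 h(x) = C1*exp(x/12)


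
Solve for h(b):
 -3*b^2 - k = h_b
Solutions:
 h(b) = C1 - b^3 - b*k


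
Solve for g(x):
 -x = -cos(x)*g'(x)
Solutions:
 g(x) = C1 + Integral(x/cos(x), x)


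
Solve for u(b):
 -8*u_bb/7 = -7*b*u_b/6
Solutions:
 u(b) = C1 + C2*erfi(7*sqrt(6)*b/24)


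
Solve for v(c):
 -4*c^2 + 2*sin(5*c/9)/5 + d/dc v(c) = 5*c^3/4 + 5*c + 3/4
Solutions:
 v(c) = C1 + 5*c^4/16 + 4*c^3/3 + 5*c^2/2 + 3*c/4 + 18*cos(5*c/9)/25


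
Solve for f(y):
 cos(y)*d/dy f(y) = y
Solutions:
 f(y) = C1 + Integral(y/cos(y), y)


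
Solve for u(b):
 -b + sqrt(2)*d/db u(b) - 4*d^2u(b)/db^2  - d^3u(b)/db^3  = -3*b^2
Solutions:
 u(b) = C1 + C2*exp(b*(-2 + sqrt(sqrt(2) + 4))) + C3*exp(-b*(2 + sqrt(sqrt(2) + 4))) - sqrt(2)*b^3/2 - 6*b^2 + sqrt(2)*b^2/4 - 24*sqrt(2)*b - b


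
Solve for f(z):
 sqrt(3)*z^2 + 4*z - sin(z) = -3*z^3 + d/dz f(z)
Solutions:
 f(z) = C1 + 3*z^4/4 + sqrt(3)*z^3/3 + 2*z^2 + cos(z)


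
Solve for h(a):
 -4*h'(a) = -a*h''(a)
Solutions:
 h(a) = C1 + C2*a^5


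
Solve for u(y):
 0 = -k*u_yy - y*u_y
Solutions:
 u(y) = C1 + C2*sqrt(k)*erf(sqrt(2)*y*sqrt(1/k)/2)


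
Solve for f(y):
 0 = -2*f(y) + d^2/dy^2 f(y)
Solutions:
 f(y) = C1*exp(-sqrt(2)*y) + C2*exp(sqrt(2)*y)


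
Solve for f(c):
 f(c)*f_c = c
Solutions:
 f(c) = -sqrt(C1 + c^2)
 f(c) = sqrt(C1 + c^2)


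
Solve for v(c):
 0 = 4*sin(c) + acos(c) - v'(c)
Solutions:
 v(c) = C1 + c*acos(c) - sqrt(1 - c^2) - 4*cos(c)


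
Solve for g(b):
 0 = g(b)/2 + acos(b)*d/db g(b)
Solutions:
 g(b) = C1*exp(-Integral(1/acos(b), b)/2)


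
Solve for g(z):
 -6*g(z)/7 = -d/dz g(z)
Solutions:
 g(z) = C1*exp(6*z/7)


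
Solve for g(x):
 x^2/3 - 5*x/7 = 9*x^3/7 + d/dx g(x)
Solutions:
 g(x) = C1 - 9*x^4/28 + x^3/9 - 5*x^2/14


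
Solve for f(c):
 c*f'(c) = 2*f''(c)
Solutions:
 f(c) = C1 + C2*erfi(c/2)


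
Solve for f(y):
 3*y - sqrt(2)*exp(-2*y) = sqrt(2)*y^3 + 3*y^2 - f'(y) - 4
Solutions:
 f(y) = C1 + sqrt(2)*y^4/4 + y^3 - 3*y^2/2 - 4*y - sqrt(2)*exp(-2*y)/2


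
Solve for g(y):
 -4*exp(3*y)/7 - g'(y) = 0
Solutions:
 g(y) = C1 - 4*exp(3*y)/21


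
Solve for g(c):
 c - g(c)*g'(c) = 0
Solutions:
 g(c) = -sqrt(C1 + c^2)
 g(c) = sqrt(C1 + c^2)


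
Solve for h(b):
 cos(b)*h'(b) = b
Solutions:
 h(b) = C1 + Integral(b/cos(b), b)


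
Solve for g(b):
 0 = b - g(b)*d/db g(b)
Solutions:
 g(b) = -sqrt(C1 + b^2)
 g(b) = sqrt(C1 + b^2)


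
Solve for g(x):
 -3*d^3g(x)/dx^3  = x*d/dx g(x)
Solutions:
 g(x) = C1 + Integral(C2*airyai(-3^(2/3)*x/3) + C3*airybi(-3^(2/3)*x/3), x)


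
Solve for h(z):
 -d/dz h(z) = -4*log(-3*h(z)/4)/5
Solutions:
 -5*Integral(1/(log(-_y) - 2*log(2) + log(3)), (_y, h(z)))/4 = C1 - z


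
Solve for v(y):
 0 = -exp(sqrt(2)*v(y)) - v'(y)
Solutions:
 v(y) = sqrt(2)*(2*log(1/(C1 + y)) - log(2))/4


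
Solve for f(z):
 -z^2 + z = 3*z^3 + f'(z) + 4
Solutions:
 f(z) = C1 - 3*z^4/4 - z^3/3 + z^2/2 - 4*z


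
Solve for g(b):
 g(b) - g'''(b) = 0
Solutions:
 g(b) = C3*exp(b) + (C1*sin(sqrt(3)*b/2) + C2*cos(sqrt(3)*b/2))*exp(-b/2)


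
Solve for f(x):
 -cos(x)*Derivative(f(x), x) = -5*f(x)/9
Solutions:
 f(x) = C1*(sin(x) + 1)^(5/18)/(sin(x) - 1)^(5/18)


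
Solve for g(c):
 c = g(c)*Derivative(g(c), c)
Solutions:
 g(c) = -sqrt(C1 + c^2)
 g(c) = sqrt(C1 + c^2)


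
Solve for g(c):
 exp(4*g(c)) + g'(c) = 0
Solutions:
 g(c) = log(-I*(1/(C1 + 4*c))^(1/4))
 g(c) = log(I*(1/(C1 + 4*c))^(1/4))
 g(c) = log(-(1/(C1 + 4*c))^(1/4))
 g(c) = log(1/(C1 + 4*c))/4


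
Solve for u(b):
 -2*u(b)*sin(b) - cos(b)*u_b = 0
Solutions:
 u(b) = C1*cos(b)^2


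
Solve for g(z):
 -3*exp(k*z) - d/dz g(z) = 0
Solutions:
 g(z) = C1 - 3*exp(k*z)/k


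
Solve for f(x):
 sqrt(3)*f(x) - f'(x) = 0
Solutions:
 f(x) = C1*exp(sqrt(3)*x)


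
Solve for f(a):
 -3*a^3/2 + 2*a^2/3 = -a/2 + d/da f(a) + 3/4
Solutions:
 f(a) = C1 - 3*a^4/8 + 2*a^3/9 + a^2/4 - 3*a/4


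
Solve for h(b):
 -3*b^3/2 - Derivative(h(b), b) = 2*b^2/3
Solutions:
 h(b) = C1 - 3*b^4/8 - 2*b^3/9


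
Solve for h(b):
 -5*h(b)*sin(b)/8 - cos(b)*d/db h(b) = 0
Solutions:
 h(b) = C1*cos(b)^(5/8)


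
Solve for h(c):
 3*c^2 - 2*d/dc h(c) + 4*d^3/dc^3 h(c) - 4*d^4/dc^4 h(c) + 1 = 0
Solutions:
 h(c) = C1 + C2*exp(c*(2*2^(2/3)/(3*sqrt(57) + 23)^(1/3) + 4 + 2^(1/3)*(3*sqrt(57) + 23)^(1/3))/12)*sin(2^(1/3)*sqrt(3)*c*(-(3*sqrt(57) + 23)^(1/3) + 2*2^(1/3)/(3*sqrt(57) + 23)^(1/3))/12) + C3*exp(c*(2*2^(2/3)/(3*sqrt(57) + 23)^(1/3) + 4 + 2^(1/3)*(3*sqrt(57) + 23)^(1/3))/12)*cos(2^(1/3)*sqrt(3)*c*(-(3*sqrt(57) + 23)^(1/3) + 2*2^(1/3)/(3*sqrt(57) + 23)^(1/3))/12) + C4*exp(c*(-2^(1/3)*(3*sqrt(57) + 23)^(1/3) - 2*2^(2/3)/(3*sqrt(57) + 23)^(1/3) + 2)/6) + c^3/2 + 13*c/2


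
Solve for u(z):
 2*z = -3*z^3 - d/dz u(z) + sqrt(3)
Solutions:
 u(z) = C1 - 3*z^4/4 - z^2 + sqrt(3)*z


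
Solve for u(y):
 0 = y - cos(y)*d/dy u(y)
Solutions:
 u(y) = C1 + Integral(y/cos(y), y)
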